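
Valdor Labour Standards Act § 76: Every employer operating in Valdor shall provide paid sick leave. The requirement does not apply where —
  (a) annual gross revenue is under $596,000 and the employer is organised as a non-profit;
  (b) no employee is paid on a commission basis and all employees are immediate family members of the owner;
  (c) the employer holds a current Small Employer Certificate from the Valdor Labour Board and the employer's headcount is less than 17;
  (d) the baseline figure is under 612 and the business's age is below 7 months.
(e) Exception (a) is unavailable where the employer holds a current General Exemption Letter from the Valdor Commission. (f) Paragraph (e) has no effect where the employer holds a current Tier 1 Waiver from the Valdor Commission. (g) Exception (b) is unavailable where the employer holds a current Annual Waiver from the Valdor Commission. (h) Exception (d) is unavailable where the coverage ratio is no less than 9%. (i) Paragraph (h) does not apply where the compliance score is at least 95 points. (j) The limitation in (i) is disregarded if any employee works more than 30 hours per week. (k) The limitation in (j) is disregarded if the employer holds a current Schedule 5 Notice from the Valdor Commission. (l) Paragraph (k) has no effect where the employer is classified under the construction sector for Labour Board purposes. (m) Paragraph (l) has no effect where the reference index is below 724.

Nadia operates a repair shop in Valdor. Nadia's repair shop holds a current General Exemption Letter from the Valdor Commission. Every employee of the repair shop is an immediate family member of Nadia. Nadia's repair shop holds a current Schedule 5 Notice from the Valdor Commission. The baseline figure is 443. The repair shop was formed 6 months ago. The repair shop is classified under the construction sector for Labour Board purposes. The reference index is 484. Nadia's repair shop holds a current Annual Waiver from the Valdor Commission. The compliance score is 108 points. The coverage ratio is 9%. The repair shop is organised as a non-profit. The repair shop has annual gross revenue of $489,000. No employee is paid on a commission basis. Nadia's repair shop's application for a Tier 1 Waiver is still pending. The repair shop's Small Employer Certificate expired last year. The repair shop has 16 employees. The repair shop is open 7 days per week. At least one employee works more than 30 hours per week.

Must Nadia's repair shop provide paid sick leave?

Exception (a)'s conditions are all satisfied: annual gross revenue is $489,000, under the $596,000 limit; the employer is a non-profit. But applying paragraphs (e)–(f): (e) is engaged — a current General Exemption Letter is held. (f), which would lift (e), is inapplicable — the Tier 1 Waiver is not current. So (a) is unavailable.
All of (b)'s requirements are met (no employee is paid on commission; every employee is an immediate family member). Turning to paragraph (g): (g) operates against (b): a current Annual Waiver is held. So (b) is unavailable.
Exception (c) does not apply: the Small Employer Certificate has expired.
Exception (d) is satisfied on its face — the baseline figure is 443, under the 612 limit; the business's age is 6 months, below the 7 months limit. Under paragraphs (h)–(m): (h) would limit (d) — the coverage ratio is 9%, meeting the 9% threshold — but (i) sets (h) aside: (i) is engaged — the compliance score is 108 points, meeting the 95 points threshold. (j) would limit (i) — at least one employee exceeds 30 hours/week — but (k) sets (j) aside: (k) is engaged — a current Schedule 5 Notice is held. (l) is triggered (the repair shop is classified under the construction sector), but is displaced by (m): (m) is engaged — the reference index is 484, below the 724 limit. Exception (d) stands.

No — exception (d) applies; Nadia's repair shop is not required to provide paid sick leave.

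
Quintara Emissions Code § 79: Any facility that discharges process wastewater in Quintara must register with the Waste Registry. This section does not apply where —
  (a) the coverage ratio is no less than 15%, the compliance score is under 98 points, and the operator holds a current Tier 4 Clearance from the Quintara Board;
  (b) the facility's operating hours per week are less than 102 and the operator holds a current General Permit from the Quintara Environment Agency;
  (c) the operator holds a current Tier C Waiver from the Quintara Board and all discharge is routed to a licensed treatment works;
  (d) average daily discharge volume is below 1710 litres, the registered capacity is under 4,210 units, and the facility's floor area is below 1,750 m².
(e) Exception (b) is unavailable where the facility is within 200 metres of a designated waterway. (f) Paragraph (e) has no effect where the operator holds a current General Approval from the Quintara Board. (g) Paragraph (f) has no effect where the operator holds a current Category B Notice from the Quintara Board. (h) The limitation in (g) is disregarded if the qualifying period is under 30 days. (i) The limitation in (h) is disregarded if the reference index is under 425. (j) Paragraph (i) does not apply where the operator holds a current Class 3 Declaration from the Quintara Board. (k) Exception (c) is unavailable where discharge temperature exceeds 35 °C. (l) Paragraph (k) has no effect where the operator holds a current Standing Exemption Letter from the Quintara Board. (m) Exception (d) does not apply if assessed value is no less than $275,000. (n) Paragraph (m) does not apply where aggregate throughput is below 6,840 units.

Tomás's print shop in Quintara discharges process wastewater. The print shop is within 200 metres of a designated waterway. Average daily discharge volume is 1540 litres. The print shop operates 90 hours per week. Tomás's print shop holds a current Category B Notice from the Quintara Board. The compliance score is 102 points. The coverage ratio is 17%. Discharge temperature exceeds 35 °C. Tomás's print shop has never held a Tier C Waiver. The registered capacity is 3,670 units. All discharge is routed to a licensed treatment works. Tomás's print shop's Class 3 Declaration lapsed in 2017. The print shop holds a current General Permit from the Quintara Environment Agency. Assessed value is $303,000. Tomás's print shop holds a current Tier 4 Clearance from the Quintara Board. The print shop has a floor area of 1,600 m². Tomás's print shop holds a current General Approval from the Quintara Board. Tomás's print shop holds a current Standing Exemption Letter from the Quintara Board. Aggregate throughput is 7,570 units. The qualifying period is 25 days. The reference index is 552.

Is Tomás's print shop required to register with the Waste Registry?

No — exception (b) applies; Tomás's print shop is not required to register with the Waste Registry.

Exception (a) does not apply: the compliance score is 102 points, not under 98 points.
Exception (b)'s conditions are all satisfied: the facility's operating hours per week are 90, less than the 102 limit; a current General Permit is held. Under paragraphs (e)–(j): (e) operates (the print shop is within 200 m of a designated waterway), but is displaced by (f): (f) applies — a current General Approval is held. (g) applies (a current Category B Notice is held), but is displaced by (h): (h) operates against (g): the qualifying period is 25 days, under the 30 days limit. (i) does not operate here (the reference index is 552, not under 425), so (h) stands. So (b) applies.
Exception (c) requires that the operator holds a current Tier C Waiver from the Quintara Board; but there is no Tier C Waiver in force, so (c) is unavailable.
Exception (d): average daily discharge volume is 1540 litres, below the 1710 litres limit; the registered capacity is 3,670 units, under the 4,210 units limit; the facility's floor area is 1,600 m², below the 1,750 m² limit — every condition holds. However, paragraphs (m)–(n) must be considered: (m) is engaged — assessed value is $303,000, meeting the $275,000 threshold. (n) is not triggered (aggregate throughput is 7,570 units, not below 6,840 units), so (m) stands. (d) is therefore removed.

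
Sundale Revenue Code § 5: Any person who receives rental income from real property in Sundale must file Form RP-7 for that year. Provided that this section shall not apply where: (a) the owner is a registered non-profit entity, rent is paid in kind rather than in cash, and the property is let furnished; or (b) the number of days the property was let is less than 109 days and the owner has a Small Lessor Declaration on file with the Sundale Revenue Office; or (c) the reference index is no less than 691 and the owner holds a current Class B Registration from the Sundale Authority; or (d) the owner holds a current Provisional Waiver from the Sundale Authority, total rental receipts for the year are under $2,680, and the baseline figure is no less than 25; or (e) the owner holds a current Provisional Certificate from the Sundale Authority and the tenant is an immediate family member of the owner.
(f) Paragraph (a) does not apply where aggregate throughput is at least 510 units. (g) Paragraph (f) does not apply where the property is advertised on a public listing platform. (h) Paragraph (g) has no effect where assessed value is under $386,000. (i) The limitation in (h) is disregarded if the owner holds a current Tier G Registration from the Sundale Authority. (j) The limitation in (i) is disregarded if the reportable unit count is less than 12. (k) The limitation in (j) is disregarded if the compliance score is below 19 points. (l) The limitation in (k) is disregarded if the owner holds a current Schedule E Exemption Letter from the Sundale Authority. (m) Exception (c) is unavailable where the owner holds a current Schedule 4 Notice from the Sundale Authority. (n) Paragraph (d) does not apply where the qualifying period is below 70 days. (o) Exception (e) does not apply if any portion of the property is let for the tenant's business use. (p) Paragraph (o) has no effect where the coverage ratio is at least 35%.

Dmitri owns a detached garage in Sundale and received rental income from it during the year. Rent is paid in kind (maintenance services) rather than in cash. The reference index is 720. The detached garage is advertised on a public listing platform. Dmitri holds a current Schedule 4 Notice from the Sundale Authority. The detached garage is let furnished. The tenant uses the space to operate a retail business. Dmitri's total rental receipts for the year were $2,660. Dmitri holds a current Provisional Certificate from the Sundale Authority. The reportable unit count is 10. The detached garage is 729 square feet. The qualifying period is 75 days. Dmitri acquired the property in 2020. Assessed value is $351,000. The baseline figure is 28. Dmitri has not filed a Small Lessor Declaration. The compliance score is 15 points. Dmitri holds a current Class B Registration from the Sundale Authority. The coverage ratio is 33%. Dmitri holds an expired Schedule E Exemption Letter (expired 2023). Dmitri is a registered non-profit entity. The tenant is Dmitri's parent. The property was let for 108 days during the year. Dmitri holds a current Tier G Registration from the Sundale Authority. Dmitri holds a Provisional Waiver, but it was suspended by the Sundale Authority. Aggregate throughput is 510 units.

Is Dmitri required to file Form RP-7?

No — exception (a) applies; Dmitri is not required to file Form RP-7.

All of (a)'s requirements are met (Dmitri is a registered non-profit; rent is paid in kind; the property is let furnished). Applying paragraphs (f)–(l): (f) would limit (a) — aggregate throughput is 510 units, meeting the 510 units threshold — but (g) sets (f) aside: (g) operates against (f): the property is publicly advertised. (h) operates (assessed value is $351,000, under the $386,000 limit), but is set aside by (i): (i) applies — a current Tier G Registration is held. (j) would limit (i) — the reportable unit count is 10, less than the 12 limit — but (k) sets (j) aside: (k) operates against (j): the compliance score is 15 points, below the 19 points limit. (l), which would lift (k), is inapplicable — the Schedule E Exemption Letter is not current. (a) remains available.
Exception (b) fails — no Small Lessor Declaration is on file.
Exception (c) is satisfied on its face — the reference index is 720, meeting the 691 threshold; a current Class B Registration is held. However, paragraph (m) must be considered: (m) operates against (c): a current Schedule 4 Notice is held. (c) is therefore removed.
Exception (d) requires that the owner holds a current Provisional Waiver from the Sundale Authority; but there is no Provisional Waiver in force, so (d) is unavailable.
All of (e)'s requirements are met (a current Provisional Certificate is held; the tenant is an immediate family member). But: (o) operates against (e): the space is let for business use. (p), which would lift (o), is inapplicable — the coverage ratio is 33%, short of 35%. (e) is therefore removed.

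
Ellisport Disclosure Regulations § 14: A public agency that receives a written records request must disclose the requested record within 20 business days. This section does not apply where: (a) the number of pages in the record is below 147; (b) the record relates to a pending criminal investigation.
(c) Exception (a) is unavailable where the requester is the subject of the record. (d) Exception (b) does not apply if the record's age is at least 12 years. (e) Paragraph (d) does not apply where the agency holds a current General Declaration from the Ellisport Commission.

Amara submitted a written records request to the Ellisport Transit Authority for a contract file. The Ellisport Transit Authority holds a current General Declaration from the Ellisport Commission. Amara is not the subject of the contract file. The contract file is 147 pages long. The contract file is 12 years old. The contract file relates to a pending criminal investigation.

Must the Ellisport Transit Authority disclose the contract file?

No — exception (b) applies; the Ellisport Transit Authority is not required to disclose the contract file.

Exception (a) fails — the number of pages in the record is 147, not below 147.
Exception (b)'s conditions are all satisfied: the contract file relates to a pending investigation. Under paragraphs (d)–(e): (d) is triggered (the record's age is 12 years, meeting the 12 years threshold), but is set aside by (e): (e) operates against (d): a current General Declaration is held. So (b) applies.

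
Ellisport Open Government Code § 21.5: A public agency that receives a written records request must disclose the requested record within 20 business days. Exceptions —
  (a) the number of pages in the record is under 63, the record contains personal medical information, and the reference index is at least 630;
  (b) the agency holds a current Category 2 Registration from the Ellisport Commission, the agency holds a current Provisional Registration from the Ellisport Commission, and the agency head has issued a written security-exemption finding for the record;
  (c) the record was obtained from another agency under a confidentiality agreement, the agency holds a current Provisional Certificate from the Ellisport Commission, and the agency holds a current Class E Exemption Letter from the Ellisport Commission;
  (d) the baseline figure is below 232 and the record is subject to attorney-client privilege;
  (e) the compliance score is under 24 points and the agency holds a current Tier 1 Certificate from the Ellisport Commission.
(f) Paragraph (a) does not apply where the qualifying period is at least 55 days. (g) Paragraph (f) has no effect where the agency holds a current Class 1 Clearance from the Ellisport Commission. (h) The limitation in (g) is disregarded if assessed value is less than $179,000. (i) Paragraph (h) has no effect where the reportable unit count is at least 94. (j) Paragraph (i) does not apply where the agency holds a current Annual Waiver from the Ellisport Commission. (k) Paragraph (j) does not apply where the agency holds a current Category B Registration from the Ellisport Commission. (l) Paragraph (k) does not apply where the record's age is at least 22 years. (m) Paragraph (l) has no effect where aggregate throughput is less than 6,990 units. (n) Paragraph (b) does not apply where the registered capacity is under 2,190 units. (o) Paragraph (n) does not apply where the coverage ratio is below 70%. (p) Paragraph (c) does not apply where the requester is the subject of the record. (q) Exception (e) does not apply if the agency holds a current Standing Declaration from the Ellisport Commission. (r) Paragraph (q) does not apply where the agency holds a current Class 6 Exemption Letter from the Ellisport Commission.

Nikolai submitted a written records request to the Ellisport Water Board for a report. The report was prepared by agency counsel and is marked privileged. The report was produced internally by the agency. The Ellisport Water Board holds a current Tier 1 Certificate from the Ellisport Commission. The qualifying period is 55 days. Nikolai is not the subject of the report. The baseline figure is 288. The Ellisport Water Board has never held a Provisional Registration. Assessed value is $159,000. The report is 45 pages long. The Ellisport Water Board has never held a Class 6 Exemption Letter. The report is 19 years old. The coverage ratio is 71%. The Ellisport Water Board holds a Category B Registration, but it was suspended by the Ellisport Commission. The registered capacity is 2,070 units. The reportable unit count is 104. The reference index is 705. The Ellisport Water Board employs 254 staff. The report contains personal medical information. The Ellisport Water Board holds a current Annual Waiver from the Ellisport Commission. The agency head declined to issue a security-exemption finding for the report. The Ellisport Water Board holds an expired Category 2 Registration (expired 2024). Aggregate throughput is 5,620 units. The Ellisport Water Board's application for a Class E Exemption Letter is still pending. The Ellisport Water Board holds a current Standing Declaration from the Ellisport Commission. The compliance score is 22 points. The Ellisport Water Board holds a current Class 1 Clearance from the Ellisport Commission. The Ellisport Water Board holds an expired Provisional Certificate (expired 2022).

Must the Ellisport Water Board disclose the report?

Yes — the Ellisport Water Board must disclose the report.

Exception (a) is satisfied on its face — the number of pages in the record is 45, under the 63 limit; the report contains personal medical information; the reference index is 705, meeting the 630 threshold. But: (f) is engaged — the qualifying period is 55 days, meeting the 55 days threshold. (g) would limit (f) — a current Class 1 Clearance is held — but (h) sets (g) aside: (h) is triggered — assessed value is $159,000, less than the $179,000 limit. (i) would limit (h) — the reportable unit count is 104, meeting the 94 threshold — but (j) sets (i) aside: (j) operates against (i): a current Annual Waiver is held. (k), which would lift (j), is inapplicable — the Category B Registration is not current. (a) is therefore removed.
Exception (b) does not apply: the Category 2 Registration is not current.
Exception (c) does not apply: the report was produced internally.
Exception (d) fails — the baseline figure is 288, not below 232.
Exception (e) is satisfied on its face — the compliance score is 22 points, under the 24 points limit; a current Tier 1 Certificate is held. However, paragraphs (q)–(r) must be considered: (q) is triggered — a current Standing Declaration is held. (r) is not triggered (the Class 6 Exemption Letter is not current), so (q) stands. Exception (e) does not apply.
None of the exceptions is available; § 21.5 applies in full.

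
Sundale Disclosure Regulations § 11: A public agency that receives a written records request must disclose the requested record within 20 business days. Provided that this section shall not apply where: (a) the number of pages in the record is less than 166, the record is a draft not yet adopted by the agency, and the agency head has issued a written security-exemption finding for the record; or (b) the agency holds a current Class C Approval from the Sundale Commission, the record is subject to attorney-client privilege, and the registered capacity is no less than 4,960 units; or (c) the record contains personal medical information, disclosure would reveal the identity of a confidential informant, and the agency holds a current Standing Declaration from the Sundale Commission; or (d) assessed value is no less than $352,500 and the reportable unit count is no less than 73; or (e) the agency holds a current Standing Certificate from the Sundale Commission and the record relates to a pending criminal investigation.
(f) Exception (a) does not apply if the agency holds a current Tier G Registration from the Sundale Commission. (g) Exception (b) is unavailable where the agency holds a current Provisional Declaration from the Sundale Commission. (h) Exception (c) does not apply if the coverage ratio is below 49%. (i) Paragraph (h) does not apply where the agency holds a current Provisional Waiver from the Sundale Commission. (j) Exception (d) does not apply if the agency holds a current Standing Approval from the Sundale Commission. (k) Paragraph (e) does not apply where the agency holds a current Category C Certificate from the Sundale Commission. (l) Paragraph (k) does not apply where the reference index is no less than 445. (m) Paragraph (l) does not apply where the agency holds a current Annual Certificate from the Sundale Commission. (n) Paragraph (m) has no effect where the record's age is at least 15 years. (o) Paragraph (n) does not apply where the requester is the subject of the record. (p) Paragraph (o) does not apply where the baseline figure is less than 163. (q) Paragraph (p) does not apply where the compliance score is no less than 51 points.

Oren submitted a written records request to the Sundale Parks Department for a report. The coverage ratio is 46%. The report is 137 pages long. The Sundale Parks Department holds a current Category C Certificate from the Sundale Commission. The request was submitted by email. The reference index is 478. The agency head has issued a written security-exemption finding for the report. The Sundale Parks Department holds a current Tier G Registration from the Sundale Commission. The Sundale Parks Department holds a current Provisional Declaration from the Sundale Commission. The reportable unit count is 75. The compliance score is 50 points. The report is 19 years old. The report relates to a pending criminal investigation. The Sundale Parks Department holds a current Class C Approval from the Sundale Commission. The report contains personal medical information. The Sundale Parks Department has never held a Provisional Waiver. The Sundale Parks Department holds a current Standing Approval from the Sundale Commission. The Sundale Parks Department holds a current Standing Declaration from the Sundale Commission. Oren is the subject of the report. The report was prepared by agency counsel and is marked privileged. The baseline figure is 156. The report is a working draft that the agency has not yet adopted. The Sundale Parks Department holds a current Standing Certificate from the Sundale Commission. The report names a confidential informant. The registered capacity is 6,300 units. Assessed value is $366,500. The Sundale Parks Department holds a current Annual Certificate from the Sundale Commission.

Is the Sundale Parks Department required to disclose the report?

Exception (a) is satisfied on its face — the number of pages in the record is 137, less than the 166 limit; the report is an unadopted draft; a written security-exemption finding has been issued. But: (f) operates against (a): a current Tier G Registration is held. (a) is therefore removed.
All of (b)'s requirements are met (a current Class C Approval is held; the report is privileged; the registered capacity is 6,300 units, meeting the 4,960 units threshold). But applying paragraph (g): (g) operates against (b): a current Provisional Declaration is held. So (b) is unavailable.
All of (c)'s requirements are met (the report contains personal medical information; the report names a confidential informant; a current Standing Declaration is held). Turning to paragraphs (h)–(i): (h) operates against (c): the coverage ratio is 46%, below the 49% limit. (i), which would lift (h), is not engaged — there is no Provisional Waiver in force. Exception (c) does not apply.
Exception (d) is satisfied on its face — assessed value is $366,500, meeting the $352,500 threshold; the reportable unit count is 75, meeting the 73 threshold. However, paragraph (j) must be considered: (j) is triggered — a current Standing Approval is held. So (d) is unavailable.
Exception (e)'s conditions are all satisfied: a current Standing Certificate is held; the report relates to a pending investigation. Under paragraphs (k)–(q): (k) would limit (e) — a current Category C Certificate is held — but (l) sets (k) aside: (l) operates against (k): the reference index is 478, meeting the 445 threshold. (m) would limit (l) — a current Annual Certificate is held — but (n) sets (m) aside: (n) operates against (m): the record's age is 19 years, meeting the 15 years threshold. (o) is engaged (Oren is the subject of the report), but yields to (p): (p) applies — the baseline figure is 156, less than the 163 limit. (q), which would lift (p), is not engaged — the compliance score is 50 points, short of 51 points. So (e) applies.

No — exception (e) applies; the Sundale Parks Department is not required to disclose the report.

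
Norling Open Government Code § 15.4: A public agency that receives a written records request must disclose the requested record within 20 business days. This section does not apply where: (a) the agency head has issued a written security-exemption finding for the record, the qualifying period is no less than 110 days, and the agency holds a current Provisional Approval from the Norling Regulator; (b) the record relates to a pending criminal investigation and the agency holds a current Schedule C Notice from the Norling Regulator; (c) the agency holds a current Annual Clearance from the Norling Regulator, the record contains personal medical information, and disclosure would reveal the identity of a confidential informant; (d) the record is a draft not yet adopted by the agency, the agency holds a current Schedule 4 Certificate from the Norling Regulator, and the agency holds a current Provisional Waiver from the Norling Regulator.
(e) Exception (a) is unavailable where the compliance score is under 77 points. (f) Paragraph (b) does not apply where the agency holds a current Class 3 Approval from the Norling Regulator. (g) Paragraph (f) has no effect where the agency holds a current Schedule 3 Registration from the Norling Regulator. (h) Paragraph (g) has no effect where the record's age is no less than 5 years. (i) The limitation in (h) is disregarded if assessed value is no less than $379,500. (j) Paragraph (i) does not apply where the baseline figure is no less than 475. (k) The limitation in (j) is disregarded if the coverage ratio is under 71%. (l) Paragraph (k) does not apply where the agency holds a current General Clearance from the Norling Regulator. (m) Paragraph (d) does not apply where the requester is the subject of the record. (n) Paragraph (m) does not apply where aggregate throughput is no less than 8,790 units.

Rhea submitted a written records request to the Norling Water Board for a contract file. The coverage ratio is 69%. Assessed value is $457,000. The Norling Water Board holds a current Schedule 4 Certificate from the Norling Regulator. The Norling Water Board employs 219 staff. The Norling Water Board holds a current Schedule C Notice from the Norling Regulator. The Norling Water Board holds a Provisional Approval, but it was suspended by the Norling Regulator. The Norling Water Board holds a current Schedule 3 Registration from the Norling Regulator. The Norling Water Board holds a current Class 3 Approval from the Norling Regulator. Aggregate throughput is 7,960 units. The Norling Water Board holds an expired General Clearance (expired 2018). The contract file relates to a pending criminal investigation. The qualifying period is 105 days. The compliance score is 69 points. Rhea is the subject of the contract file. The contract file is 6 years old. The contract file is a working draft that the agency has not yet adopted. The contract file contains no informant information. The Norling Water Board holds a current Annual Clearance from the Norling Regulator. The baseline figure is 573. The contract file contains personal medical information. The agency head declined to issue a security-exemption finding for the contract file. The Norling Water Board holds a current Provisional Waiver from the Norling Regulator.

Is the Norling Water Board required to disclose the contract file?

No — exception (b) applies; the Norling Water Board is not required to disclose the contract file.

Exception (a) fails — the agency head declined to issue a security-exemption finding.
Exception (b): the contract file relates to a pending investigation; a current Schedule C Notice is held — every condition holds. Considering the limiting provisions: (f) applies (a current Class 3 Approval is held), but yields to (g): (g) is triggered — a current Schedule 3 Registration is held. (h) would limit (g) — the record's age is 6 years, meeting the 5 years threshold — but (i) sets (h) aside: (i) applies — assessed value is $457,000, meeting the $379,500 threshold. (j) operates (the baseline figure is 573, meeting the 475 threshold), but is itself disapplied by (k): (k) applies — the coverage ratio is 69%, under the 71% limit. (l) does not operate here (no current General Clearance is held), so (k) stands. (b) remains available.
Exception (c) does not apply: the contract file contains no informant information.
Exception (d): the contract file is an unadopted draft; a current Schedule 4 Certificate is held; a current Provisional Waiver is held — every condition holds. Turning to paragraphs (m)–(n): (m) applies — Rhea is the subject of the contract file. (n), which would lift (m), is not engaged — aggregate throughput is 7,960 units, short of 8,790 units. So (d) is unavailable.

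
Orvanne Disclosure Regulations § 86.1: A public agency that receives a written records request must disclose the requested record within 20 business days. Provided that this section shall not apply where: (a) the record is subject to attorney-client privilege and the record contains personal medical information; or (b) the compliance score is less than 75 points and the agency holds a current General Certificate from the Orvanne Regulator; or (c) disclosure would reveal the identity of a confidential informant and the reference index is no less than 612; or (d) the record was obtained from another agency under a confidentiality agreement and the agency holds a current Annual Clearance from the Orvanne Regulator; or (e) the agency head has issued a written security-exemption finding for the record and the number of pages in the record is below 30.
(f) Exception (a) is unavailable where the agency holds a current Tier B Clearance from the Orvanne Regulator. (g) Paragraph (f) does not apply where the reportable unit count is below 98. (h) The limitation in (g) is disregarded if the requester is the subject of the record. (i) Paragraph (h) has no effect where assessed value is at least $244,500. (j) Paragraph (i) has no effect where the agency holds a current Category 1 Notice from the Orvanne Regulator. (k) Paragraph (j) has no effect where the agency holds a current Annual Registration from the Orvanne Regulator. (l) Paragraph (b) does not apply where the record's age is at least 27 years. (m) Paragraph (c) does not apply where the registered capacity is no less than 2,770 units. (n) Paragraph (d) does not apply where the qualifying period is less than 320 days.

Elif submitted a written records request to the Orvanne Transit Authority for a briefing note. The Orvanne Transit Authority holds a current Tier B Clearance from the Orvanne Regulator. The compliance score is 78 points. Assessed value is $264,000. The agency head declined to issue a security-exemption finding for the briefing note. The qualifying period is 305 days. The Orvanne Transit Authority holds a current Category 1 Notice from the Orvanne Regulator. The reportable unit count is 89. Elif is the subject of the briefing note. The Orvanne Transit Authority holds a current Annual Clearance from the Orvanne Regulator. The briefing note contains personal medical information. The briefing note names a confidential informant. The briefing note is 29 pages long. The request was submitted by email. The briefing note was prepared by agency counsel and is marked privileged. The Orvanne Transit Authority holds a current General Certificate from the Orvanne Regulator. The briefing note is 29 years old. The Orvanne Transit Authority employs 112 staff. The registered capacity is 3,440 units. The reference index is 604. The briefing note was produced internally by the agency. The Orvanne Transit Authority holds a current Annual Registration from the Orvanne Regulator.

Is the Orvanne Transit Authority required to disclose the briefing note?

Exception (a)'s conditions are all satisfied: the briefing note is privileged; the briefing note contains personal medical information. Applying paragraphs (f)–(k): (f) operates (a current Tier B Clearance is held), but is overridden by (g): (g) operates against (f): the reportable unit count is 89, below the 98 limit. (h) is triggered (Elif is the subject of the briefing note), but is overridden by (i): (i) operates against (h): assessed value is $264,000, meeting the $244,500 threshold. (j) would limit (i) — a current Category 1 Notice is held — but (k) sets (j) aside: (k) operates against (j): a current Annual Registration is held. (a) remains available.
Exception (b) fails — the compliance score is 78 points, not less than 75 points.
Exception (c) fails — the reference index is 604, short of 612.
Exception (d) does not apply: the briefing note was produced internally.
Exception (e) does not apply: the agency head declined to issue a security-exemption finding.

No — exception (a) applies; the Orvanne Transit Authority is not required to disclose the briefing note.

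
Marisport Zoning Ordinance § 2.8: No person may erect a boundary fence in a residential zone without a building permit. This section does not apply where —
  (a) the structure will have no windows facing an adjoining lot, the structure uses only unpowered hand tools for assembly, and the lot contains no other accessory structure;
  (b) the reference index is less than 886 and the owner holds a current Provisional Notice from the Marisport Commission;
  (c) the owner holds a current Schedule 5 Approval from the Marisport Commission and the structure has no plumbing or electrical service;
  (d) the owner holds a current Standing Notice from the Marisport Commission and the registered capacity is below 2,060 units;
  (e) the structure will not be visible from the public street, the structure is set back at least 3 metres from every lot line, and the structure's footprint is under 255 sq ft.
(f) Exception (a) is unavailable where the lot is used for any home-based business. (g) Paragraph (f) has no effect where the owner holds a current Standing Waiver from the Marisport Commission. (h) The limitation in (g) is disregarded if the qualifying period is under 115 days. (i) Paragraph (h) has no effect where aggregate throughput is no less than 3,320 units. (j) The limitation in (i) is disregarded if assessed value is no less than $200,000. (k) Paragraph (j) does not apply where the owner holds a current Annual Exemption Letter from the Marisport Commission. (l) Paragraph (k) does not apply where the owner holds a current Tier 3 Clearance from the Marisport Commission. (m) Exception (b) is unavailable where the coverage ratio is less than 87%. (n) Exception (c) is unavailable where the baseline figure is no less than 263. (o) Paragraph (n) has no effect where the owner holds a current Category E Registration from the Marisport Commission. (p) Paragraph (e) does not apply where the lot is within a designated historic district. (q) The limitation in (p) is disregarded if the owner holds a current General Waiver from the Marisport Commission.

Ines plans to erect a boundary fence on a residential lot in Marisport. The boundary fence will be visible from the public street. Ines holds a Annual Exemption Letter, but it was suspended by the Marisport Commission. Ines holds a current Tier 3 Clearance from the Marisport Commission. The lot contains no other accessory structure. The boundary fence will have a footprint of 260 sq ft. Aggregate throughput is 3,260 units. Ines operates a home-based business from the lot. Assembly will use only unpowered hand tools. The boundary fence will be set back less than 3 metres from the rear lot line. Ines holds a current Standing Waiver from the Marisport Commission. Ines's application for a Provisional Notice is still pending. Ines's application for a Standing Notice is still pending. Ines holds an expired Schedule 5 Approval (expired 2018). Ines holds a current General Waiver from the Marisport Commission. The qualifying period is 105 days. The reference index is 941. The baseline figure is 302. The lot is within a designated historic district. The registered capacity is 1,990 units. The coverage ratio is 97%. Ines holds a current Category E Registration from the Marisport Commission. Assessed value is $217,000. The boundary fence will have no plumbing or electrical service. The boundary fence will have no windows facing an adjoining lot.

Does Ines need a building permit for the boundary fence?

Exception (a): no windows face an adjoining lot; assembly uses only hand tools; the lot has no other accessory structure — every condition holds. Turning to paragraphs (f)–(l): (f) operates against (a): a home-based business operates on the lot. (g) is triggered (a current Standing Waiver is held), but is set aside by (h): (h) operates against (g): the qualifying period is 105 days, under the 115 days limit. (i) is inapplicable (aggregate throughput is 3,260 units, short of 3,320 units), so (h) stands. Exception (a) does not apply.
Exception (b) does not apply: the reference index is 941, not less than 886.
Exception (c) does not apply: no current Schedule 5 Approval is held.
Exception (d) does not apply: the Standing Notice is not current.
Exception (e) does not apply: the structure will be visible from the street.
No exception applies. The general rule governs.

Yes — Ines must obtain a building permit.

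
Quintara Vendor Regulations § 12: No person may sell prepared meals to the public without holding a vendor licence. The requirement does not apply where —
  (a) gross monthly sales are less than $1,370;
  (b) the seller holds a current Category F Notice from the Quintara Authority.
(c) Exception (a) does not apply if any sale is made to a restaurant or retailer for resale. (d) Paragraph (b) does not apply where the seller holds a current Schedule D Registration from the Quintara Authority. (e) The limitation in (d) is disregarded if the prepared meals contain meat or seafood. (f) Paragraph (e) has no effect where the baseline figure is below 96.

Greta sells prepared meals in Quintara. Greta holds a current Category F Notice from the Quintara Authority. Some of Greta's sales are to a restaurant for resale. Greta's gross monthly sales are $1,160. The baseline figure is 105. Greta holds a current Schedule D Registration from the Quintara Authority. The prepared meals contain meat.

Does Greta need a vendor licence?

No — exception (b) applies; Greta is not required to hold a vendor licence.

All of (a)'s requirements are met (gross monthly sales are $1,160, less than the $1,370 limit). But: (c) is triggered — some sales are to a restaurant for resale. So (a) is unavailable.
Exception (b)'s conditions are all satisfied: a current Category F Notice is held. Under paragraphs (d)–(f): (d) would limit (b) — a current Schedule D Registration is held — but (e) sets (d) aside: (e) operates against (d): the prepared meals contain meat. (f) is not engaged (the baseline figure is 105, not below 96), so (e) stands. (b) remains available.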